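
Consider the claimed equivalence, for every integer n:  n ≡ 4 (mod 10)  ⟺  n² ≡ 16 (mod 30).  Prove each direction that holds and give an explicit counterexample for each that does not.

Neither direction holds.

(→) This fails: take n = 24. Then 24 ≡ 4 (mod 10), but 24² = 576 ≡ 6 (mod 30), not 16.

(←) This fails: take n = 16. Then 16² = 256 ≡ 16 (mod 30), yet 16 ≡ 6 (mod 10), not 4.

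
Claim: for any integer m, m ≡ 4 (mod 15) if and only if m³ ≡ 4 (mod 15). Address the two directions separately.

Converse. Suppose m³ ≡ 4 (mod 15). The only residue r in {0, …, 14} with r³ ≡ 4 (mod 15) is r = 4, so m ≡ 4 (mod 15).

Forward direction. Suppose m ≡ 4 (mod 15). Write m = 15j + 4. Then (15j + 4)³ = 3375j³ + 2700j² + 720j + 64 = 15(225j³ + 180j² + 48j + 4) + 4, so m³ ≡ 4 (mod 15).

Both implications hold.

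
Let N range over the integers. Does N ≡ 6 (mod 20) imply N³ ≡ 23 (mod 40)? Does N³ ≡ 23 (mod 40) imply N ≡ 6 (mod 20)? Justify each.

(→) This fails: take N = 6. Then 6 ≡ 6 (mod 20), but 6³ = 216 ≡ 16 (mod 40), not 23.

(←) This fails: take N = 7. Then 7³ = 343 ≡ 23 (mod 40), yet 7 ≡ 7 (mod 20), not 6.

(⇒) fails and (⇐) fails.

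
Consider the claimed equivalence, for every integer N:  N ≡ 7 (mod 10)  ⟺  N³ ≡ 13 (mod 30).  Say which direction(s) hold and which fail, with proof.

(⟹) This fails: take N = 17. Then 17 ≡ 7 (mod 10), but 17³ = 4913 ≡ 23 (mod 30), not 13.

(⟸) Conversely, the residues r modulo 30 with r³ ≡ 13 (mod 30) are exactly {7}, and each is ≡ 7 (mod 10).

Only the reverse direction holds.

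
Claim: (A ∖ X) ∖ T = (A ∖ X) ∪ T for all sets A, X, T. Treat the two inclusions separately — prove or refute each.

(⊆) holds; (⊇) fails.

Forward inclusion. Let x ∈ (A ∖ X) ∖ T. Then x ∈ A and x ∉ X, T, from which x ∈ (A ∖ X) ∪ T.

Reverse inclusion. This inclusion fails. Take A = ∅, X = ∅, T = {1}; then 1 ∈ (A ∖ X) ∪ T but 1 ∉ (A ∖ X) ∖ T.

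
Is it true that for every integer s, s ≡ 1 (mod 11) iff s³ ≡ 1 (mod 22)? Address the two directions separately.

Only the reverse direction holds.

Forward direction. This fails: take s = 12. Then 12 ≡ 1 (mod 11), but 12³ = 1728 ≡ 12 (mod 22), not 1.

Converse. The residues r modulo 22 with r³ ≡ 1 (mod 22) are exactly {1}, and each is ≡ 1 (mod 11).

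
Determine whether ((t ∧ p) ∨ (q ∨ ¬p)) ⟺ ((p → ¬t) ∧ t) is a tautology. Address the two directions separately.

Only the converse holds.

[⇒] This fails. Under q = F, t = F, p = F, the left side is true but the right side is false.

[⇐] Assume the antecedent. If q is true, (t ∧ p) ∨ (q ∨ ¬p) reduces to true regardless of the other variables. If q is false, the antecedent forces (q = F, t = T, p = F), and (t ∧ p) ∨ (q ∨ ¬p) holds there. Either way (t ∧ p) ∨ (q ∨ ¬p) holds.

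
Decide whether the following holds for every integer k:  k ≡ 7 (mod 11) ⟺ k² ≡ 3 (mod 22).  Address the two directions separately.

Forward direction. This fails: take k = 7. Then 7 ≡ 7 (mod 11), but 7² = 49 ≡ 5 (mod 22), not 3.

Converse. This fails: take k = 5. Then 5² = 25 ≡ 3 (mod 22), yet 5 ≡ 5 (mod 11), not 7.

(⇒) fails and (⇐) fails.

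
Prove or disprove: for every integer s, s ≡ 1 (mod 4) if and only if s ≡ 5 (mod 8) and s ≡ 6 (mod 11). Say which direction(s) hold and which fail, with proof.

Only the reverse direction holds.

Forward direction. This fails: s = 1 gives 1 ≡ 1 (mod 4) but 1 ≡ 1 (mod 8), so the conjunction on the right does not hold.

Converse. If s ≡ 5 (mod 8) and s ≡ 6 (mod 11), then by the Chinese remainder theorem s ≡ 61 (mod 88). Since 61 ≡ 1 (mod 4) and 4 ∣ 88, we get s ≡ 1 (mod 4).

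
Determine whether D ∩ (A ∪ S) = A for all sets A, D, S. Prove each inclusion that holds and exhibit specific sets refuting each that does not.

(⊆) fails and (⊇) fails.

(⊆) This inclusion fails. Take A = ∅, D = {1}, S = {1}; then 1 ∈ D ∩ (A ∪ S) but 1 ∉ A.

(⊇) This inclusion fails. Take A = {1}, D = ∅, S = ∅; then 1 ∈ A but 1 ∉ D ∩ (A ∪ S).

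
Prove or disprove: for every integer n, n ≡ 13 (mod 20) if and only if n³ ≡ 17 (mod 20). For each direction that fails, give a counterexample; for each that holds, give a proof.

Equivalent; both directions hold.

(⇒) Suppose n ≡ 13 (mod 20). Write n = 20j + 13. Then (20j + 13)³ = 8000j³ + 15600j² + 10140j + 2197 = 20(400j³ + 780j² + 507j + 109) + 17, so n³ ≡ 17 (mod 20).

(⇐) Conversely, suppose n³ ≡ 17 (mod 20). The only residue r in {0, …, 19} with r³ ≡ 17 (mod 20) is r = 13, so n ≡ 13 (mod 20).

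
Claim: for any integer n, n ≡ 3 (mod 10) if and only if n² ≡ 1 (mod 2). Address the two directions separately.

[⇐] This fails: take n = 1. Then 1² = 1 ≡ 1 (mod 2), yet 1 ≡ 1 (mod 10), not 3.

[⇒] Suppose n ≡ 3 (mod 10). Then n² ≡ 3² = 9 (mod 10), and since 2 ∣ 10, also n² ≡ 1 (mod 2).

(⇒) holds; (⇐) fails.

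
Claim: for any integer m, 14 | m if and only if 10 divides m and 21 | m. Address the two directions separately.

[⇒] This fails: take m = 14. Certainly 14 ∣ 14, but 10 ∤ 14.

[⇐] Suppose 10 ∣ m and 21 ∣ m. Any common multiple of 10 and 21 is a multiple of their lcm; here gcd(10, 21) = 1, so lcm(10, 21) = 10·21 = 210, so 210 ∣ m. Since 14 ∣ 210, it follows that 14 ∣ m.

Not equivalent: only (⇐) holds.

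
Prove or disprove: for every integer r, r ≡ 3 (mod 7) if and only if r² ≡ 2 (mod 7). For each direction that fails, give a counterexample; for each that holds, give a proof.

(⇒) Suppose r ≡ 3 (mod 7). Write r = 7j + 3. Then (7j + 3)² = 49j² + 42j + 9 = 7(7j² + 6j + 1) + 2, so r² ≡ 2 (mod 7).

(⇐) This fails: take r = 4. Then 4² = 16 ≡ 2 (mod 7), yet 4 ≡ 4 (mod 7), not 3.

The forward direction holds; the converse fails.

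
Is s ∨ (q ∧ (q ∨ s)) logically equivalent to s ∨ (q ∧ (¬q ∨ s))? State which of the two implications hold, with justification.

(⟹) This fails. Under s = F, q = T, the left side is true but the right side is false.

(⟸) Assume the antecedent. If s is true, s ∨ (q ∧ (q ∨ s)) reduces to true regardless of the other variables. If s is false, the antecedent cannot hold. Either way s ∨ (q ∧ (q ∨ s)) holds.

Not equivalent: only (⇐) holds.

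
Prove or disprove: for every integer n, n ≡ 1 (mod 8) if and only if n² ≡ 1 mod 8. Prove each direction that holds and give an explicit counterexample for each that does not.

Forward direction. Suppose n ≡ 1 (mod 8). Write n = 8j + 1. Then (8j + 1)² = 64j² + 16j + 1 = 8(8j² + 2j) + 1, so n² ≡ 1 (mod 8).

Converse. This fails: take n = 3. Then 3² = 9 ≡ 1 (mod 8), yet 3 ≡ 3 (mod 8), not 1.

The forward direction holds; the converse fails.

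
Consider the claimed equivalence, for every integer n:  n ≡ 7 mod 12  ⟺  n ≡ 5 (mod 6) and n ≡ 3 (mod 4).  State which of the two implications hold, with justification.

(⇒) fails and (⇐) fails.

(⇒) This fails: n = 7 gives 7 ≡ 7 (mod 12) but 7 ≡ 1 (mod 6), so the conjunction on the right does not hold.

(⇐) This fails: n = 11 satisfies both congruences on the right (11 ≡ 5 mod 6 and 11 ≡ 3 mod 4) yet 11 ≡ 11 (mod 12), not 7.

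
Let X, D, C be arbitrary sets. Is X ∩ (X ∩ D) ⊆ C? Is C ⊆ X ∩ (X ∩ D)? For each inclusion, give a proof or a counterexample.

(⊆) fails and (⊇) fails.

(⟹) This inclusion fails. Take X = {1}, D = {1}, C = ∅; then 1 ∈ X ∩ (X ∩ D) but 1 ∉ C.

(⟸) This inclusion fails. Take X = ∅, D = ∅, C = {1}; then 1 ∈ C but 1 ∉ X ∩ (X ∩ D).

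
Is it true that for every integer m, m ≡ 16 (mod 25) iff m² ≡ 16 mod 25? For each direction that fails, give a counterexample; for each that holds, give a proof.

Both directions fail.

(⇒) This fails: take m = 16. Then 16 ≡ 16 (mod 25), but 16² = 256 ≡ 6 (mod 25), not 16.

(⇐) This fails: take m = 4. Then 4² = 16 ≡ 16 (mod 25), yet 4 ≡ 4 (mod 25), not 16.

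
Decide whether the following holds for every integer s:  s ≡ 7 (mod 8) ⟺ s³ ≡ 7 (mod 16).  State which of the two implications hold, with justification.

[⇐] The residues r modulo 16 with r³ ≡ 7 (mod 16) are exactly {7}, and each is ≡ 7 (mod 8).

[⇒] This fails: take s = 15. Then 15 ≡ 7 (mod 8), but 15³ = 3375 ≡ 15 (mod 16), not 7.

Not equivalent: only (⇐) holds.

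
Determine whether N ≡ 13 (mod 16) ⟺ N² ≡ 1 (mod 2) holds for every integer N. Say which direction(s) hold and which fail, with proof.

(⇒) Suppose N ≡ 13 (mod 16). Then N² ≡ 13² = 169 (mod 16), and since 2 ∣ 16, also N² ≡ 1 (mod 2).

(⇐) This fails: take N = 1. Then 1² = 1 ≡ 1 (mod 2), yet 1 ≡ 1 (mod 16), not 13.

Only the forward direction holds.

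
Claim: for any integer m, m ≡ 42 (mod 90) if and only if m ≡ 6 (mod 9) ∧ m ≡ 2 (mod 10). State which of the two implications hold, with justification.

The biconditional holds.

Forward direction. Suppose m ≡ 42 (mod 90); write m = 90j + 42. Since 9 ∣ 90, reducing mod 9 gives m ≡ 42 ≡ 6 (mod 9); since 10 ∣ 90, reducing mod 10 gives m ≡ 42 ≡ 2 (mod 10).

Converse. If m ≡ 6 (mod 9) and m ≡ 2 (mod 10), then by the Chinese remainder theorem m ≡ 42 (mod 90). This is exactly m ≡ 42 (mod 90).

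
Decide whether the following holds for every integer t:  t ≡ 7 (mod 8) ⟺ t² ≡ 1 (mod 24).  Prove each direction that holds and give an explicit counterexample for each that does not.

Forward direction. This fails: take t = 15. Then 15 ≡ 7 (mod 8), but 15² = 225 ≡ 9 (mod 24), not 1.

Converse. This fails: take t = 1. Then 1² = 1 ≡ 1 (mod 24), yet 1 ≡ 1 (mod 8), not 7.

Both directions fail.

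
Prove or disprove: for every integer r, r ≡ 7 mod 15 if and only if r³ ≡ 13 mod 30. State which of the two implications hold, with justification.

(⇒) This fails: take r = 22. Then 22 ≡ 7 (mod 15), but 22³ = 10648 ≡ 28 (mod 30), not 13.

(⇐) Conversely, the residues r modulo 30 with r³ ≡ 13 (mod 30) are exactly {7}, and each is ≡ 7 (mod 15).

Only the converse holds.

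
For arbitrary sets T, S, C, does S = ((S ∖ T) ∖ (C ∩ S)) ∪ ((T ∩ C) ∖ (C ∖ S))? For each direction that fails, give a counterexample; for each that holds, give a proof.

The sets are not equal: only the reverse inclusion holds.

Reverse inclusion. Let x ∈ ((S ∖ T) ∖ (C ∩ S)) ∪ ((T ∩ C) ∖ (C ∖ S)). Then either x ∈ S and x ∉ T, C; or x ∈ T ∩ S ∩ C. In each case x ∈ S, so ((S ∖ T) ∖ (C ∩ S)) ∪ ((T ∩ C) ∖ (C ∖ S)) ⊆ S.

Forward inclusion. This inclusion fails. Take T = {1}, S = {1}, C = ∅; then 1 ∈ S but 1 ∉ ((S ∖ T) ∖ (C ∩ S)) ∪ ((T ∩ C) ∖ (C ∖ S)).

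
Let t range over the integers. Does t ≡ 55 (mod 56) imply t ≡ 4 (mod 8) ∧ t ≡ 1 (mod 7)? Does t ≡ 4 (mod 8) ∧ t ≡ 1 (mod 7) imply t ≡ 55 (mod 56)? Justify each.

(→) This fails: t = 55 gives 55 ≡ 55 (mod 56) but 55 ≡ 7 (mod 8), so the conjunction on the right does not hold.

(←) This fails: t = 36 satisfies both congruences on the right (36 ≡ 4 mod 8 and 36 ≡ 1 mod 7) yet 36 ≡ 36 (mod 56), not 55.

Both directions fail.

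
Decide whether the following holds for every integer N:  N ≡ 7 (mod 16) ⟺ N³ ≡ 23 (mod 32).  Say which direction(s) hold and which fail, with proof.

Not equivalent: only (⇐) holds.

(→) This fails: take N = 23. Then 23 ≡ 7 (mod 16), but 23³ = 12167 ≡ 7 (mod 32), not 23.

(←) Conversely, the residues r modulo 32 with r³ ≡ 23 (mod 32) are exactly {7}, and each is ≡ 7 (mod 16).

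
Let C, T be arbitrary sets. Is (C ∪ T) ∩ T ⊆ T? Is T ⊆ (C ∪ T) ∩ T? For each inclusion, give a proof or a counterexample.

Both inclusions hold.

(⊇) Let x ∈ T. Then either x ∈ T and x ∉ C; or x ∈ C ∩ T. In each case x ∈ (C ∪ T) ∩ T, so T ⊆ (C ∪ T) ∩ T.

(⊆) Let x ∈ (C ∪ T) ∩ T. Then either x ∈ T and x ∉ C; or x ∈ C ∩ T. In each case x ∈ T, so (C ∪ T) ∩ T ⊆ T.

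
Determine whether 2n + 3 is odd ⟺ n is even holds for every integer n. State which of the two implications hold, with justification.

Not equivalent: only (⇐) holds.

(→) This fails: take n = 1. Then 2n + 3 = 5, which is odd, yet n = 1 is odd, not even.

(←) Suppose n is even. Since 2 is even, 2n is even for every n, so 2n + 3 has the same parity as 3, which is odd. Hence 2n + 3 is odd.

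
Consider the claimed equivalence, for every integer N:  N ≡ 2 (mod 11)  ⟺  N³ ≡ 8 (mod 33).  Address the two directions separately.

The forward direction fails; the converse holds.

Forward direction. This fails: take N = 13. Then 13 ≡ 2 (mod 11), but 13³ = 2197 ≡ 19 (mod 33), not 8.

Converse. The residues r modulo 33 with r³ ≡ 8 (mod 33) are exactly {2}, and each is ≡ 2 (mod 11).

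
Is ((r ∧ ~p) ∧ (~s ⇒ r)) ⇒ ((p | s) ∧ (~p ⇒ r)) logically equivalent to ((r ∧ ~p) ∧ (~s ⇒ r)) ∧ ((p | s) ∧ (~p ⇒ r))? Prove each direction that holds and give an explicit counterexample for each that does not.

(→) This fails. Under r = F, p = F, s = F, the left side is true but the right side is false.

(←) Assume the antecedent. If r is true, the antecedent forces (r = T, p = F, s = T), and the consequent holds there. If r is false, the antecedent cannot hold. Either way the consequent holds.

Only the reverse direction holds.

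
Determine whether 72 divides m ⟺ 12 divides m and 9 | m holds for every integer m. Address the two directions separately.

Only the forward direction holds.

(⇐) This fails: take m = 36. Both 12 ∣ 36 and 9 ∣ 36, yet 36 is not a multiple of 72 (since 36 = 0·72 + 36), so 72 ∤ 36.

(⇒) If 72 ∣ m, write m = 72q. Since 72 = 6·12, m = 12·(6q), so 12 ∣ m; and since 72 = 8·9, m = 9·(8q), so 9 ∣ m.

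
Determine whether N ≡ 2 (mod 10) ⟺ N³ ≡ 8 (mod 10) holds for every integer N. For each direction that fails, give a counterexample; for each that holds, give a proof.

Forward direction. Suppose N ≡ 2 (mod 10). Write N = 10j + 2. Then (10j + 2)³ = 1000j³ + 600j² + 120j + 8 = 10(100j³ + 60j² + 12j) + 8, so N³ ≡ 8 (mod 10).

Converse. For the converse, argue contrapositively. If N ≢ 2 (mod 10), then N is congruent to one of 0, 1, 3, 4, 5, 6, 7, 8, 9 modulo 10, and these give N³ ≡ 0, 1, 7, 4, 5, 6, 3, 2, 9 respectively — never 8.

Equivalent; both directions hold.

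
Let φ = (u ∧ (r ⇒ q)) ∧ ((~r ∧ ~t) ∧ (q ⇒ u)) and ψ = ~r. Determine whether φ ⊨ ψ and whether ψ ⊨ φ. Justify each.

(⇒) holds; (⇐) fails.

Forward direction. Assume the antecedent. If u is true, the antecedent forces (u = T, r = F, t = F, q = F) or (u = T, r = F, t = F, q = T), and ~r holds there. If u is false, the antecedent cannot hold. Either way ~r holds.

Converse. This fails. Under u = F, r = F, t = F, q = F, the left side is false but the right side is true.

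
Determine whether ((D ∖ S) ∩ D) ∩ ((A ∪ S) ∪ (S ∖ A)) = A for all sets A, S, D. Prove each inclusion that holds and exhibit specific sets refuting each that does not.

The sets are not equal: only the forward inclusion holds.

Forward inclusion. Let x ∈ ((D ∖ S) ∩ D) ∩ ((A ∪ S) ∪ (S ∖ A)). Then x ∈ A ∩ D and x ∉ S, from which x ∈ A.

Reverse inclusion. This inclusion fails. Take A = {1}, S = ∅, D = ∅; then 1 ∈ A but 1 ∉ ((D ∖ S) ∩ D) ∩ ((A ∪ S) ∪ (S ∖ A)).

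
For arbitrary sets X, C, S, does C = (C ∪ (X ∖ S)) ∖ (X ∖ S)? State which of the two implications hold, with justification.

(⟹) This inclusion fails. Take X = {1}, C = {1}, S = ∅; then 1 ∈ C but 1 ∉ (C ∪ (X ∖ S)) ∖ (X ∖ S).

(⟸) Let x ∈ (C ∪ (X ∖ S)) ∖ (X ∖ S). Then either x ∈ C and x ∉ X, S; or x ∈ C ∩ S and x ∉ X; or x ∈ X ∩ C ∩ S. In each case x ∈ C, so (C ∪ (X ∖ S)) ∖ (X ∖ S) ⊆ C.

Only the reverse inclusion holds.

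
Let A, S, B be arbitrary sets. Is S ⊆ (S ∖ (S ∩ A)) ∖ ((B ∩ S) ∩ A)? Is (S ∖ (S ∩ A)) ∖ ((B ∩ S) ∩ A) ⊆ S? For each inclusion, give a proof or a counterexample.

Forward inclusion. This inclusion fails. Take A = {1}, S = {1}, B = ∅; then 1 ∈ S but 1 ∉ (S ∖ (S ∩ A)) ∖ ((B ∩ S) ∩ A).

Reverse inclusion. Let x ∈ (S ∖ (S ∩ A)) ∖ ((B ∩ S) ∩ A). Then either x ∈ S and x ∉ A, B; or x ∈ S ∩ B and x ∉ A. In each case x ∈ S, so (S ∖ (S ∩ A)) ∖ ((B ∩ S) ∩ A) ⊆ S.

(⊆) fails; (⊇) holds.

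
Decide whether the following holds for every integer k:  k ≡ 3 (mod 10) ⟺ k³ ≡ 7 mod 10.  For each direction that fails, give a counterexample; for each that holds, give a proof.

The biconditional holds.

(⟹) Suppose k ≡ 3 (mod 10). Write k = 10j + 3. Then (10j + 3)³ = 1000j³ + 900j² + 270j + 27 = 10(100j³ + 90j² + 27j + 2) + 7, so k³ ≡ 7 (mod 10).

(⟸) For the converse, argue contrapositively. If k ≢ 3 (mod 10), then k is congruent to one of 0, 1, 2, 4, 5, 6, 7, 8, 9 modulo 10, and these give k³ ≡ 0, 1, 8, 4, 5, 6, 3, 2, 9 respectively — never 7.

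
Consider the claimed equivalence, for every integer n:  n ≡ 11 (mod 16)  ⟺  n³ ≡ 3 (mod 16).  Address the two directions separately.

Forward direction. Suppose n ≡ 11 (mod 16). Write n = 16j + 11. Then (16j + 11)³ = 4096j³ + 8448j² + 5808j + 1331 = 16(256j³ + 528j² + 363j + 83) + 3, so n³ ≡ 3 (mod 16).

Converse. Suppose n³ ≡ 3 (mod 16). The only residue r in {0, …, 15} with r³ ≡ 3 (mod 16) is r = 11, so n ≡ 11 (mod 16).

Equivalent; both directions hold.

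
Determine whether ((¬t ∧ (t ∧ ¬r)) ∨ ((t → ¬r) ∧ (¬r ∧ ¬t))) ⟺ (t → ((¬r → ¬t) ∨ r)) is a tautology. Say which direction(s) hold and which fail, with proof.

Only the forward implication holds.

[⇒] Assume the antecedent. If t is true, the antecedent cannot hold. If t is false, t → ((¬r → ¬t) ∨ r) reduces to true regardless of the other variables. Either way t → ((¬r → ¬t) ∨ r) holds.

[⇐] This fails. Under t = F, r = T, the left side is false but the right side is true.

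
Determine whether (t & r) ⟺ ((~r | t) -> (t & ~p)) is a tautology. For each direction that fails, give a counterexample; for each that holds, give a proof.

(⇒) fails and (⇐) fails.

(⇒) This fails. Under t = T, r = T, p = T, the left side is true but the right side is false.

(⇐) This fails. Under t = T, r = F, p = F, the left side is false but the right side is true.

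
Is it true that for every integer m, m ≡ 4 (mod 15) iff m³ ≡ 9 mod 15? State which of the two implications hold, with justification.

(⟹) This fails: take m = 4. Then 4 ≡ 4 (mod 15), but 4³ = 64 ≡ 4 (mod 15), not 9.

(⟸) This fails: take m = 9. Then 9³ = 729 ≡ 9 (mod 15), yet 9 ≡ 9 (mod 15), not 4.

Neither implication holds.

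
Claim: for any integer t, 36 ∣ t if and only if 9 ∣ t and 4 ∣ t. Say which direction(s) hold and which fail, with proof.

Both directions hold; the statement is true.

[⇒] If 36 ∣ t, write t = 36q. Since 36 = 4·9, t = 9·(4q), so 9 ∣ t; and since 36 = 9·4, t = 4·(9q), so 4 ∣ t.

[⇐] Suppose 9 ∣ t and 4 ∣ t. Any common multiple of 9 and 4 is a multiple of their lcm; here gcd(9, 4) = 1, so lcm(9, 4) = 9·4 = 36, so 36 ∣ t.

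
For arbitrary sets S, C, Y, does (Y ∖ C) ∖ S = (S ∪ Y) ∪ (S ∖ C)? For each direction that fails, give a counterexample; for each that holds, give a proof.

Forward inclusion. Let x ∈ (Y ∖ C) ∖ S. Then x ∈ Y and x ∉ S, C, from which x ∈ (S ∪ Y) ∪ (S ∖ C).

Reverse inclusion. This inclusion fails. Take S = {1}, C = ∅, Y = ∅; then 1 ∈ (S ∪ Y) ∪ (S ∖ C) but 1 ∉ (Y ∖ C) ∖ S.

(⊆) holds; (⊇) fails.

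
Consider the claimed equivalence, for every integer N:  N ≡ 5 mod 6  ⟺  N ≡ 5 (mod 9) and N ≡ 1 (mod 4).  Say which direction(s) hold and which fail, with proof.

(⇒) fails; (⇐) holds.

(←) If N ≡ 5 (mod 9) and N ≡ 1 (mod 4), then by the Chinese remainder theorem N ≡ 5 (mod 36). Since 5 ≡ 5 (mod 6) and 6 ∣ 36, we get N ≡ 5 (mod 6).

(→) This fails: N = 35 gives 35 ≡ 5 (mod 6) but 35 ≡ 8 (mod 9), so the conjunction on the right does not hold.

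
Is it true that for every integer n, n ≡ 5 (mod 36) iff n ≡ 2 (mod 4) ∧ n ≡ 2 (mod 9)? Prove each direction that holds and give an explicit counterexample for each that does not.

[⇒] This fails: n = 5 gives 5 ≡ 5 (mod 36) but 5 ≡ 1 (mod 4), so the conjunction on the right does not hold.

[⇐] This fails: n = 2 satisfies both congruences on the right (2 ≡ 2 mod 4 and 2 ≡ 2 mod 9) yet 2 ≡ 2 (mod 36), not 5.

(⇒) fails and (⇐) fails.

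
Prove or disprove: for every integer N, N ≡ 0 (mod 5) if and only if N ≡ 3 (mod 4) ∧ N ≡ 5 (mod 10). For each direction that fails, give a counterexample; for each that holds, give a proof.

(⇒) This fails: N = 0 gives 0 ≡ 0 (mod 5) but 0 ≡ 0 (mod 4), so the conjunction on the right does not hold.

(⇐) Conversely, if N ≡ 3 (mod 4) and N ≡ 5 (mod 10), then by the Chinese remainder theorem N ≡ 15 (mod 20). Since 15 ≡ 0 (mod 5) and 5 ∣ 20, we get N ≡ 0 (mod 5).

The forward direction fails; the converse holds.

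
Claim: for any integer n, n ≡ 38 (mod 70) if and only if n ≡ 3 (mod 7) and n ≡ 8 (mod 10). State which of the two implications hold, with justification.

(⟹) Suppose n ≡ 38 (mod 70); write n = 70j + 38. Since 7 ∣ 70, reducing mod 7 gives n ≡ 38 ≡ 3 (mod 7); since 10 ∣ 70, reducing mod 10 gives n ≡ 38 ≡ 8 (mod 10).

(⟸) Conversely, if n ≡ 3 (mod 7) and n ≡ 8 (mod 10), then by the Chinese remainder theorem n ≡ 38 (mod 70). This is exactly n ≡ 38 (mod 70).

Equivalent; both directions hold.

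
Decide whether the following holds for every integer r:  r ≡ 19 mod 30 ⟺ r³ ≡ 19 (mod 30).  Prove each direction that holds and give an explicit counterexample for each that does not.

Both directions hold.

[⇒] Suppose r ≡ 19 mod 30. Write r = 30j + 19. Then (30j + 19)³ = 27000j³ + 51300j² + 32490j + 6859 = 30(900j³ + 1710j² + 1083j + 228) + 19, so r³ ≡ 19 (mod 30).

[⇐] Conversely, suppose r³ ≡ 19 (mod 30). The only residue r in {0, …, 29} with r³ ≡ 19 (mod 30) is r = 19, so r ≡ 19 (mod 30).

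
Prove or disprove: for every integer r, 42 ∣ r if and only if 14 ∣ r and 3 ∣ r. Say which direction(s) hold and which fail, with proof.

(⟹) If 42 ∣ r, write r = 42q. Since 42 = 3·14, r = 14·(3q), so 14 ∣ r; and since 42 = 14·3, r = 3·(14q), so 3 ∣ r.

(⟸) Suppose 14 ∣ r and 3 ∣ r. Any common multiple of 14 and 3 is a multiple of their lcm; here gcd(14, 3) = 1, so lcm(14, 3) = 14·3 = 42, so 42 ∣ r.

Both directions hold; the statement is true.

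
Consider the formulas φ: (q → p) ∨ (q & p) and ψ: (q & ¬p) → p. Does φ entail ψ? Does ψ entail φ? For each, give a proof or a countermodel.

(⟹) Assume the antecedent. If q is true, the antecedent forces (q = T, p = T), and (q & ¬p) → p holds there. If q is false, (q & ¬p) → p reduces to true regardless of the other variables. Either way (q & ¬p) → p holds.

(⟸) Assume the antecedent. If q is true, the antecedent forces (q = T, p = T), and (q → p) ∨ (q & p) holds there. If q is false, (q → p) ∨ (q & p) reduces to true regardless of the other variables. Either way (q → p) ∨ (q & p) holds.

Both implications hold.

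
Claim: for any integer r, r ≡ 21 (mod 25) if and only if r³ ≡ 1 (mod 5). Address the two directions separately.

(→) Suppose r ≡ 21 (mod 25). Then r³ ≡ 21³ = 9261 (mod 25), and since 5 ∣ 25, also r³ ≡ 1 (mod 5).

(←) This fails: take r = 1. Then 1³ = 1 ≡ 1 (mod 5), yet 1 ≡ 1 (mod 25), not 21.

The forward direction holds; the converse fails.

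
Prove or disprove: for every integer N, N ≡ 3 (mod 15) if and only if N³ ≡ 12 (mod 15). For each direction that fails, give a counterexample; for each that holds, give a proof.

(⟹) Suppose N ≡ 3 (mod 15). Write N = 15j + 3. Then (15j + 3)³ = 3375j³ + 2025j² + 405j + 27 = 15(225j³ + 135j² + 27j + 1) + 12, so N³ ≡ 12 (mod 15).

(⟸) Conversely, suppose N³ ≡ 12 (mod 15). The only residue r in {0, …, 14} with r³ ≡ 12 (mod 15) is r = 3, so N ≡ 3 (mod 15).

Both directions hold; the statement is true.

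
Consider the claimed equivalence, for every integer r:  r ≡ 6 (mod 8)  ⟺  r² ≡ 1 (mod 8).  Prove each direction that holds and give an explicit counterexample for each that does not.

(→) This fails: take r = 6. Then 6 ≡ 6 (mod 8), but 6² = 36 ≡ 4 (mod 8), not 1.

(←) This fails: take r = 1. Then 1² = 1 ≡ 1 (mod 8), yet 1 ≡ 1 (mod 8), not 6.

Neither direction holds.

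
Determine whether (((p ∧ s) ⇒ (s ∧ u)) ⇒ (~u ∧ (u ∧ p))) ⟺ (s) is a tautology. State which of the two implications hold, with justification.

(←) This fails. Under p = F, s = T, u = F, the left side is false but the right side is true.

(→) Assume the antecedent. If p is true, the antecedent forces (p = T, s = T, u = F), and s holds there. If p is false, the antecedent cannot hold. Either way s holds.

Only the forward direction holds.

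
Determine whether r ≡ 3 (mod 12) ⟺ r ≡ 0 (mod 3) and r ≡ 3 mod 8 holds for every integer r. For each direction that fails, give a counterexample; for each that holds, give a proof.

[⇒] This fails: r = 15 gives 15 ≡ 3 (mod 12) but 15 ≡ 7 (mod 8), so the conjunction on the right does not hold.

[⇐] Conversely, if r ≡ 0 (mod 3) and r ≡ 3 (mod 8), then by the Chinese remainder theorem r ≡ 3 (mod 24). Since 3 ≡ 3 (mod 12) and 12 ∣ 24, we get r ≡ 3 (mod 12).

Only the converse holds.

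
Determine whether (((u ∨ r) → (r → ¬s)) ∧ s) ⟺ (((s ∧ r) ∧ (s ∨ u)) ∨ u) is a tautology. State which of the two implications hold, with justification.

Neither direction holds.

(→) This fails. Under s = T, u = F, r = F, the left side is true but the right side is false.

(←) This fails. Under s = F, u = T, r = F, the left side is false but the right side is true.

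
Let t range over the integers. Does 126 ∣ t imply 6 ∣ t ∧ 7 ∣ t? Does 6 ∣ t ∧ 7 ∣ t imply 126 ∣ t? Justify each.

(⟹) If 126 ∣ t, write t = 126q. Since 126 = 21·6, t = 6·(21q), so 6 ∣ t; and since 126 = 18·7, t = 7·(18q), so 7 ∣ t.

(⟸) This fails: take t = 42. Both 6 ∣ 42 and 7 ∣ 42, yet 42 is not a multiple of 126 (since 42 = 0·126 + 42), so 126 ∤ 42.

(⇒) holds; (⇐) fails.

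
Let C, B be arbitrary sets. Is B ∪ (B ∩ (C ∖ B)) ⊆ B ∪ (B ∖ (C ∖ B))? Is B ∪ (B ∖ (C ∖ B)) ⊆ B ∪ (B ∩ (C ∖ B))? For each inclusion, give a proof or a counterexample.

Both inclusions hold; the sets are equal.

(⟹) Let x ∈ B ∪ (B ∩ (C ∖ B)). Then either x ∈ B and x ∉ C; or x ∈ C ∩ B. In each case x ∈ B ∪ (B ∖ (C ∖ B)), so B ∪ (B ∩ (C ∖ B)) ⊆ B ∪ (B ∖ (C ∖ B)).

(⟸) Let x ∈ B ∪ (B ∖ (C ∖ B)). Then either x ∈ B and x ∉ C; or x ∈ C ∩ B. In each case x ∈ B ∪ (B ∩ (C ∖ B)), so B ∪ (B ∖ (C ∖ B)) ⊆ B ∪ (B ∩ (C ∖ B)).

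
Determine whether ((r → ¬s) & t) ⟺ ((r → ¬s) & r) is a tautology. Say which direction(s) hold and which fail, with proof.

Both directions fail.

(⟹) This fails. Under t = T, s = F, r = F, the left side is true but the right side is false.

(⟸) This fails. Under t = F, s = F, r = T, the left side is false but the right side is true.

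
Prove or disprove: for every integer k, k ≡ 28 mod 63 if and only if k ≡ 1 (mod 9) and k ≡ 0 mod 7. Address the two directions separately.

[⇒] Suppose k ≡ 28 (mod 63); write k = 63j + 28. Since 9 ∣ 63, reducing mod 9 gives k ≡ 28 ≡ 1 (mod 9); since 7 ∣ 63, reducing mod 7 gives k ≡ 28 ≡ 0 (mod 7).

[⇐] Conversely, if k ≡ 1 (mod 9) and k ≡ 0 (mod 7), then by the Chinese remainder theorem k ≡ 28 (mod 63). This is exactly k ≡ 28 (mod 63).

Equivalent; both directions hold.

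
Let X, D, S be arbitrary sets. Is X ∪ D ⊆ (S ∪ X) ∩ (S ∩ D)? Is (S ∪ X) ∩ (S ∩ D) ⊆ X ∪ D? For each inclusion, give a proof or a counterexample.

(⊆) This inclusion fails. Take X = {1}, D = ∅, S = ∅; then 1 ∈ X ∪ D but 1 ∉ (S ∪ X) ∩ (S ∩ D).

(⊇) Let x ∈ (S ∪ X) ∩ (S ∩ D). Then either x ∈ D ∩ S and x ∉ X; or x ∈ X ∩ D ∩ S. In each case x ∈ X ∪ D, so (S ∪ X) ∩ (S ∩ D) ⊆ X ∪ D.

(⊆) fails; (⊇) holds.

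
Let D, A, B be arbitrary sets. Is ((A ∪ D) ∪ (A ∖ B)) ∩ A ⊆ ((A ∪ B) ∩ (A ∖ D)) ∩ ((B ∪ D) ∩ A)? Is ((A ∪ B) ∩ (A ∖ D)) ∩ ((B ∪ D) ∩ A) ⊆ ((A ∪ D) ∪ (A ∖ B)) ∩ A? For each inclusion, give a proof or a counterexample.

Only the reverse inclusion holds.

Forward inclusion. This inclusion fails. Take D = ∅, A = {1}, B = ∅; then 1 ∈ ((A ∪ D) ∪ (A ∖ B)) ∩ A but 1 ∉ ((A ∪ B) ∩ (A ∖ D)) ∩ ((B ∪ D) ∩ A).

Reverse inclusion. Let x ∈ ((A ∪ B) ∩ (A ∖ D)) ∩ ((B ∪ D) ∩ A). Then x ∈ A ∩ B and x ∉ D, from which x ∈ ((A ∪ D) ∪ (A ∖ B)) ∩ A.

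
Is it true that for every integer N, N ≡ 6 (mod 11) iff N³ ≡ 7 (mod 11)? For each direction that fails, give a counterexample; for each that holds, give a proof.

Both directions hold; the statement is true.

(⇒) Suppose N ≡ 6 (mod 11). Write N = 11j + 6. Then (11j + 6)³ = 1331j³ + 2178j² + 1188j + 216 = 11(121j³ + 198j² + 108j + 19) + 7, so N³ ≡ 7 (mod 11).

(⇐) For the converse, argue contrapositively. If N ≢ 6 (mod 11), then N is congruent to one of 0, 1, 2, 3, 4, 5, 7, 8, 9, 10 modulo 11, and these give N³ ≡ 0, 1, 8, 5, 9, 4, 2, 6, 3, 10 respectively — never 7.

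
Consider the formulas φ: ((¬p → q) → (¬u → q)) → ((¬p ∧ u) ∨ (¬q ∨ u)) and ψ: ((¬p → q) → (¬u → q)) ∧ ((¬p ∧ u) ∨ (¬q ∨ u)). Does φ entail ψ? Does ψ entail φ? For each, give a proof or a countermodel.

Only the reverse direction holds.

(⟸) Assume the antecedent. If u is true, the consequent reduces to true regardless of the other variables. If u is false, the antecedent forces (p = F, u = F, q = F), and the consequent holds there. Either way the consequent holds.

(⟹) This fails. Under p = T, u = F, q = F, the left side is true but the right side is false.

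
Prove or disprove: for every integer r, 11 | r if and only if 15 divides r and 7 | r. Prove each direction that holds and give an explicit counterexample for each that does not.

Both directions fail.

(⟹) This fails: take r = 11. Certainly 11 ∣ 11, but 15 ∤ 11.

(⟸) This fails: take r = 105. Both 15 ∣ 105 and 7 ∣ 105, yet 105 is not a multiple of 11 (since 105 = 9·11 + 6), so 11 ∤ 105.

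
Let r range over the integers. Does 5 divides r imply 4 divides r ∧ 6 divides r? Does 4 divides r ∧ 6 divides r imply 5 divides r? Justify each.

(⟹) This fails: take r = 5. Certainly 5 ∣ 5, but 4 ∤ 5.

(⟸) This fails: take r = 12. Both 4 ∣ 12 and 6 ∣ 12, yet 12 is not a multiple of 5 (since 12 = 2·5 + 2), so 5 ∤ 12.

Neither implication holds.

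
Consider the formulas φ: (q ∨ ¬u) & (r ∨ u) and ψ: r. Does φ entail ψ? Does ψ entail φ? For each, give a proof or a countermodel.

Forward direction. This fails. Under r = F, q = T, u = T, the left side is true but the right side is false.

Converse. This fails. Under r = T, q = F, u = T, the left side is false but the right side is true.

Both directions fail.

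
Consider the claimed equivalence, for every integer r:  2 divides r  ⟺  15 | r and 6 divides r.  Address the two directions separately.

Not equivalent: only (⇐) holds.

(⟹) This fails: take r = 2. Certainly 2 ∣ 2, but 15 ∤ 2.

(⟸) Suppose 15 ∣ r and 6 ∣ r. Any common multiple of 15 and 6 is a multiple of their lcm; here lcm(15, 6) = 15·6/gcd(15, 6) = 90/3 = 30, so 30 ∣ r. Since 2 ∣ 30, it follows that 2 ∣ r.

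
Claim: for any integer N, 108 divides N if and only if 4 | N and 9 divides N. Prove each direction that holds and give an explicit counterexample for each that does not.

(⟹) If 108 ∣ N, write N = 108q. Since 108 = 27·4, N = 4·(27q), so 4 ∣ N; and since 108 = 12·9, N = 9·(12q), so 9 ∣ N.

(⟸) This fails: take N = 36. Both 4 ∣ 36 and 9 ∣ 36, yet 36 is not a multiple of 108 (since 36 = 0·108 + 36), so 108 ∤ 36.

Only the forward direction holds.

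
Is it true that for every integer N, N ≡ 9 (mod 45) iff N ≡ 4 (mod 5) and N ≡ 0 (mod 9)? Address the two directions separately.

Both directions hold.

(→) Suppose N ≡ 9 (mod 45); write N = 45j + 9. Since 5 ∣ 45, reducing mod 5 gives N ≡ 9 ≡ 4 (mod 5); since 9 ∣ 45, reducing mod 9 gives N ≡ 9 ≡ 0 (mod 9).

(←) Conversely, if N ≡ 4 (mod 5) and N ≡ 0 (mod 9), then by the Chinese remainder theorem N ≡ 9 (mod 45). This is exactly N ≡ 9 (mod 45).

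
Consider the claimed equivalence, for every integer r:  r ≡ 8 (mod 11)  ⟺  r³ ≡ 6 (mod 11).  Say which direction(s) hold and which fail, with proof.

(⇒) Suppose r ≡ 8 (mod 11). Write r = 11j + 8. Then (11j + 8)³ = 1331j³ + 2904j² + 2112j + 512 = 11(121j³ + 264j² + 192j + 46) + 6, so r³ ≡ 6 (mod 11).

(⇐) Conversely, suppose r³ ≡ 6 (mod 11). The only residue r in {0, …, 10} with r³ ≡ 6 (mod 11) is r = 8, so r ≡ 8 (mod 11).

The biconditional holds.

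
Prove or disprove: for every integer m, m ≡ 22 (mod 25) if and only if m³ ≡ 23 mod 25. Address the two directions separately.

Both directions hold; the statement is true.

(⟸) Suppose m³ ≡ 23 (mod 25). The only residue r in {0, …, 24} with r³ ≡ 23 (mod 25) is r = 22, so m ≡ 22 (mod 25).

(⟹) Suppose m ≡ 22 (mod 25). Write m = 25j + 22. Then (25j + 22)³ = 15625j³ + 41250j² + 36300j + 10648 = 25(625j³ + 1650j² + 1452j + 425) + 23, so m³ ≡ 23 (mod 25).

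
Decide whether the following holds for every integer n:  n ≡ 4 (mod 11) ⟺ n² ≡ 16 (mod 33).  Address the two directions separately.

(⟹) This fails: take n = 15. Then 15 ≡ 4 (mod 11), but 15² = 225 ≡ 27 (mod 33), not 16.

(⟸) This fails: take n = 7. Then 7² = 49 ≡ 16 (mod 33), yet 7 ≡ 7 (mod 11), not 4.

(⇒) fails and (⇐) fails.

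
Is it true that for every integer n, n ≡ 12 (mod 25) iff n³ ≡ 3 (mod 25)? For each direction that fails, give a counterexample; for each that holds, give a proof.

(⇒) Suppose n ≡ 12 (mod 25). Write n = 25j + 12. Then (25j + 12)³ = 15625j³ + 22500j² + 10800j + 1728 = 25(625j³ + 900j² + 432j + 69) + 3, so n³ ≡ 3 (mod 25).

(⇐) Conversely, suppose n³ ≡ 3 (mod 25). The only residue r in {0, …, 24} with r³ ≡ 3 (mod 25) is r = 12, so n ≡ 12 (mod 25).

Both directions hold; the statement is true.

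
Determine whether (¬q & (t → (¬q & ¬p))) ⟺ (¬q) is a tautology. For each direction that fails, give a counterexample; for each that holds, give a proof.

Only the forward implication holds.

(→) Assume the antecedent. If p is true, the antecedent forces (p = T, q = F, t = F), and ¬q holds there. If p is false, the antecedent forces (p = F, q = F, t = F) or (p = F, q = F, t = T), and ¬q holds there. Either way ¬q holds.

(←) This fails. Under p = T, q = F, t = T, the left side is false but the right side is true.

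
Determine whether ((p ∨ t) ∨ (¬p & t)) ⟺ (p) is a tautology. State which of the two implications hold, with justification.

Only the converse holds.

(←) Assume the antecedent. If t is true, (p ∨ t) ∨ (¬p & t) reduces to true regardless of the other variables. If t is false, the antecedent forces (t = F, p = T), and (p ∨ t) ∨ (¬p & t) holds there. Either way (p ∨ t) ∨ (¬p & t) holds.

(→) This fails. Under t = T, p = F, the left side is true but the right side is false.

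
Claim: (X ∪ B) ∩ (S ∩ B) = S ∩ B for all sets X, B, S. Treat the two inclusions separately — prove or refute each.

(⟹) Let x ∈ (X ∪ B) ∩ (S ∩ B). Then either x ∈ B ∩ S and x ∉ X; or x ∈ X ∩ B ∩ S. In each case x ∈ S ∩ B, so (X ∪ B) ∩ (S ∩ B) ⊆ S ∩ B.

(⟸) Let x ∈ S ∩ B. Then either x ∈ B ∩ S and x ∉ X; or x ∈ X ∩ B ∩ S. In each case x ∈ (X ∪ B) ∩ (S ∩ B), so S ∩ B ⊆ (X ∪ B) ∩ (S ∩ B).

Both inclusions hold; the sets are equal.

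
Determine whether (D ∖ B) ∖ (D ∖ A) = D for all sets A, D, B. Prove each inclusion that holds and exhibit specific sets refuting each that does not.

(⊇) This inclusion fails. Take A = ∅, D = {1}, B = ∅; then 1 ∈ D but 1 ∉ (D ∖ B) ∖ (D ∖ A).

(⊆) Let x ∈ (D ∖ B) ∖ (D ∖ A). Then x ∈ A ∩ D and x ∉ B, from which x ∈ D.

(⊆) holds; (⊇) fails.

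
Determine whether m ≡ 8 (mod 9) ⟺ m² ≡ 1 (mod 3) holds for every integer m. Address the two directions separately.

The forward direction holds; the converse fails.

Converse. This fails: take m = 1. Then 1² = 1 ≡ 1 (mod 3), yet 1 ≡ 1 (mod 9), not 8.

Forward direction. Suppose m ≡ 8 (mod 9). Then m² ≡ 8² = 64 (mod 9), and since 3 ∣ 9, also m² ≡ 1 (mod 3).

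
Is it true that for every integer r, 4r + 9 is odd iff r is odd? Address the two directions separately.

(⟸) Suppose r is odd. Since 4 is even, 4r is even for every r, so 4r + 9 has the same parity as 9, which is odd. Hence 4r + 9 is odd.

(⟹) This fails: take r = 6. Then 4r + 9 = 33, which is odd, yet r = 6 is even, not odd.

Only the reverse direction holds.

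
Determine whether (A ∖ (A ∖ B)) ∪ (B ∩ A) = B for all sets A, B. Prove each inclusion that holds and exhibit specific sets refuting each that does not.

Reverse inclusion. This inclusion fails. Take A = ∅, B = {1}; then 1 ∈ B but 1 ∉ (A ∖ (A ∖ B)) ∪ (B ∩ A).

Forward inclusion. Let x ∈ (A ∖ (A ∖ B)) ∪ (B ∩ A). Then x ∈ A ∩ B, from which x ∈ B.

The sets are not equal: only the forward inclusion holds.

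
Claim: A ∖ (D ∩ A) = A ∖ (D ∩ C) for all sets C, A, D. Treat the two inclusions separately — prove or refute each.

(⊆) holds; (⊇) fails.

(⟹) Let x ∈ A ∖ (D ∩ A). Then either x ∈ A and x ∉ C, D; or x ∈ C ∩ A and x ∉ D. In each case x ∈ A ∖ (D ∩ C), so A ∖ (D ∩ A) ⊆ A ∖ (D ∩ C).

(⟸) This inclusion fails. Take C = ∅, A = {1}, D = {1}; then 1 ∈ A ∖ (D ∩ C) but 1 ∉ A ∖ (D ∩ A).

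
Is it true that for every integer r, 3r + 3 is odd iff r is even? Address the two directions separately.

The biconditional holds.

(⇒) Suppose 3r + 3 is odd. Since 3 is odd, 3r and r have the same parity, so 3r + 3 ≡ r + 3 (mod 2). As 3 is odd, 3r + 3 is odd exactly when r is even. Thus r is even.

(⇐) Conversely, suppose r is even; write r = 2j. Then 3r + 3 = 3·(2j) + 3 = 2·3j + 3, which is odd.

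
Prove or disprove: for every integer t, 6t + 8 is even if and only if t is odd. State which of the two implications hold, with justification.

(⟸) Suppose t is odd. Since 6 is even, 6t is even for every t, so 6t + 8 has the same parity as 8, which is even. Hence 6t + 8 is even.

(⟹) This fails: take t = 4. Then 6t + 8 = 32, which is even, yet t = 4 is even, not odd.

Not equivalent: only (⇐) holds.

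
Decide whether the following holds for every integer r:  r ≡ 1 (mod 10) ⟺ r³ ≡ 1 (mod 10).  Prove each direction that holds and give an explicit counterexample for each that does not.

Equivalent; both directions hold.

(⇒) Suppose r ≡ 1 (mod 10). Write r = 10j + 1. Then (10j + 1)³ = 1000j³ + 300j² + 30j + 1 = 10(100j³ + 30j² + 3j) + 1, so r³ ≡ 1 (mod 10).

(⇐) Conversely, suppose r³ ≡ 1 (mod 10). The only residue r in {0, …, 9} with r³ ≡ 1 (mod 10) is r = 1, so r ≡ 1 (mod 10).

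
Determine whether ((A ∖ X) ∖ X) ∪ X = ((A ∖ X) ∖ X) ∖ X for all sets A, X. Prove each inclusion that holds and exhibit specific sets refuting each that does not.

(⊆) fails; (⊇) holds.

(⟹) This inclusion fails. Take A = ∅, X = {1}; then 1 ∈ ((A ∖ X) ∖ X) ∪ X but 1 ∉ ((A ∖ X) ∖ X) ∖ X.

(⟸) Let x ∈ ((A ∖ X) ∖ X) ∖ X. Then x ∈ A and x ∉ X, from which x ∈ ((A ∖ X) ∖ X) ∪ X.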